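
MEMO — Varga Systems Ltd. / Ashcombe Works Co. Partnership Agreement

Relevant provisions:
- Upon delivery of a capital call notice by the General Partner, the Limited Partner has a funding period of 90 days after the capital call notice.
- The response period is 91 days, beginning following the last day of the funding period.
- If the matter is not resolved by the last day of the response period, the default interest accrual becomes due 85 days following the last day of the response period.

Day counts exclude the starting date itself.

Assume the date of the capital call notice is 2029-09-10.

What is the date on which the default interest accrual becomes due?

Adding 90 calendar days to 2029-09-10 gives 2029-12-09, which is the last day of the funding period.
The last day of the response period: 91 calendar days after 2029-12-09 is 2030-03-10.
The date on which the default interest accrual becomes due: 2030-03-10 + 85 days = 2030-06-03.

2030-06-03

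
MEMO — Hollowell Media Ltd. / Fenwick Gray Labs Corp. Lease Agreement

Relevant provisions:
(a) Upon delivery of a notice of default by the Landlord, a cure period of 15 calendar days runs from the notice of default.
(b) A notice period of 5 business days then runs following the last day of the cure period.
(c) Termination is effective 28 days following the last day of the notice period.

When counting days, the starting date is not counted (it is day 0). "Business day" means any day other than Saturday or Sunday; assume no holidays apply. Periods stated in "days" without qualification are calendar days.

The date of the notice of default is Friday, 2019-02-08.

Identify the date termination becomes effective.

The last day of the cure period: 15 calendar days after 2019-02-08 is 2019-02-23.
The last day of the notice period: 5 business days after Saturday, 2019-02-23, skipping weekends — Feb 25, Feb 26, Feb 27, Feb 28, Mar 1 — lands on Friday, 2019-03-01.
The date termination becomes effective: 28 calendar days after 2019-03-01 is 2019-03-29.

2019-03-29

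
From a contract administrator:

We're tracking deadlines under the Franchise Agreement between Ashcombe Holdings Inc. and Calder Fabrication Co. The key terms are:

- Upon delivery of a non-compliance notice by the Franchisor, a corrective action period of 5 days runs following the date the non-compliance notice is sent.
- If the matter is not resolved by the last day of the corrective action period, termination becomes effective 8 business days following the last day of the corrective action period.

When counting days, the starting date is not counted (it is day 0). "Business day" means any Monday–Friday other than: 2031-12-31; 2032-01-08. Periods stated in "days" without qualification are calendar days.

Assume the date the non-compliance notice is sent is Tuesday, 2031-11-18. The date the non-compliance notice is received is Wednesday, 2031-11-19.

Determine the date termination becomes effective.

The last day of the corrective action period: 5 calendar days after 2031-11-18 is 2031-11-23.
The date termination becomes effective: counting 8 business days from Sunday, 2031-11-23 (Nov 24, Nov 25, Nov 26, Nov 27, Nov 28, Dec 1, Dec 2, Dec 3, skipping weekends) reaches Wednesday, 2031-12-03.

2031-12-03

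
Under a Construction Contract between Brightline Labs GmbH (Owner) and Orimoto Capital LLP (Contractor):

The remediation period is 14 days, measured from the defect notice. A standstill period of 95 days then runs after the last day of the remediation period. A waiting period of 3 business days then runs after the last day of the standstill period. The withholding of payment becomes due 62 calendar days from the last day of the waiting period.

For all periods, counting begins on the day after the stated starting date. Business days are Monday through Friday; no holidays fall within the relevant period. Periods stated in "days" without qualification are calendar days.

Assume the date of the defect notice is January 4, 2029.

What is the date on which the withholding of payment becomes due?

The last day of the remediation period: January 4, 2029 + 14 days = January 18, 2029.
The last day of the standstill period: 95 calendar days after January 18, 2029 is April 23, 2029.
The last day of the waiting period: 3 business days after Monday, April 23, 2029, skipping weekends — Apr 24, Apr 25, Apr 26 — lands on Thursday, April 26, 2029.
The date on which the withholding of payment becomes due: 62 calendar days after April 26, 2029 is June 27, 2029.

June 27, 2029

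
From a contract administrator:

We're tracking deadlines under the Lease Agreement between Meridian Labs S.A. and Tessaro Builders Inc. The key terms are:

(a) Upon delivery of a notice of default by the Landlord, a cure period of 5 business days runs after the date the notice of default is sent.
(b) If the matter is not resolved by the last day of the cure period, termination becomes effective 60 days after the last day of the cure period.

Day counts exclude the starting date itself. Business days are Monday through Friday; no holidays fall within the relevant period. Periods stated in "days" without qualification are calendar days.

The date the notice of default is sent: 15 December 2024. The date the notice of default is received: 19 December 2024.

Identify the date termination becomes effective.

18 February 2025

The last day of the cure period: 5 business days after Sunday, 15 December 2024, skipping weekends — Dec 16, Dec 17, Dec 18, Dec 19, Dec 20 — lands on Friday, 20 December 2024.
The date termination becomes effective: 60 calendar days after 20 December 2024 is 18 February 2025.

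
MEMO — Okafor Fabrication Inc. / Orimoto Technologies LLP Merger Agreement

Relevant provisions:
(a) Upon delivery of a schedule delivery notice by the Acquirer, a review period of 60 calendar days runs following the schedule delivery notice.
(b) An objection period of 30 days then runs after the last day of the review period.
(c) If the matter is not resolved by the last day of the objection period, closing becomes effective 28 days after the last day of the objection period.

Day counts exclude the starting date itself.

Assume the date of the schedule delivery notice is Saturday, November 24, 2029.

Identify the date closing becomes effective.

Adding 60 calendar days to November 24, 2029 gives January 23, 2030, which is the last day of the review period.
The last day of the objection period: January 23, 2030 + 30 days = February 22, 2030.
The date closing becomes effective: February 22, 2030 + 28 days = March 22, 2030.

March 22, 2030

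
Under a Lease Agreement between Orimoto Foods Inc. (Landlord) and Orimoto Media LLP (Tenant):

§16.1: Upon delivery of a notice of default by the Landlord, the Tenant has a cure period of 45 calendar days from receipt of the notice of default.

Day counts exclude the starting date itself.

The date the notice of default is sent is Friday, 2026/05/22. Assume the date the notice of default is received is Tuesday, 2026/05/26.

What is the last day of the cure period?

2026/07/10

The last day of the cure period: 45 calendar days after 2026/05/26 is 2026/07/10.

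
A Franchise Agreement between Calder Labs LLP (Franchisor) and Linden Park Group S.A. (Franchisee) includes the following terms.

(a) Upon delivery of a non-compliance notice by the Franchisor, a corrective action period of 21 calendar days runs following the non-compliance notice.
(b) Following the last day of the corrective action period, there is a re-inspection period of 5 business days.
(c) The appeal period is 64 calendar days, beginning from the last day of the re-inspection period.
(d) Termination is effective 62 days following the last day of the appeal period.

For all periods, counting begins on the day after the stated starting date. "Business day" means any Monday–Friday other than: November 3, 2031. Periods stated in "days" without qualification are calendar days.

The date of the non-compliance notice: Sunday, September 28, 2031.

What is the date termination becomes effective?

February 27, 2032

The last day of the corrective action period: 21 calendar days after September 28, 2031 is October 19, 2031.
The last day of the re-inspection period: 5 business days after Sunday, October 19, 2031, skipping weekends — Oct 20, Oct 21, Oct 22, Oct 23, Oct 24 — lands on Friday, October 24, 2031.
Adding 64 calendar days to October 24, 2031 gives December 27, 2031, which is the last day of the appeal period.
Adding 62 calendar days to December 27, 2031 gives February 27, 2032, which is the date termination becomes effective.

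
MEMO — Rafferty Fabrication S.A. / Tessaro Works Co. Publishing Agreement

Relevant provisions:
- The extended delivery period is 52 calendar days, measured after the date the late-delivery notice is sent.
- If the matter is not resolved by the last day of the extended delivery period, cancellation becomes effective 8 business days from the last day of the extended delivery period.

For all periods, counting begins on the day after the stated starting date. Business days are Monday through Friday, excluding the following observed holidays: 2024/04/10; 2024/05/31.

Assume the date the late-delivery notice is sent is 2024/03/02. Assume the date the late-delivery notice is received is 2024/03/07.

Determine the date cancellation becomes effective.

The last day of the extended delivery period: 2024/03/02 + 52 days = 2024/04/23.
The date cancellation becomes effective: counting 8 business days from Tuesday, 2024/04/23 (Apr 24, Apr 25, Apr 26, Apr 29, Apr 30, May 1, May 2, May 3, skipping weekends) reaches Friday, 2024/05/03.

2024/05/03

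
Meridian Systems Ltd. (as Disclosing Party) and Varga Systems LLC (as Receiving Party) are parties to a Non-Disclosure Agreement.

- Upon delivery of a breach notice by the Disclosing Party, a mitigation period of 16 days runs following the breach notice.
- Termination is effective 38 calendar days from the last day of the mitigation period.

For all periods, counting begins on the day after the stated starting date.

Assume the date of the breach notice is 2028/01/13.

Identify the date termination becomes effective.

Adding 16 calendar days to 2028/01/13 gives 2028/01/29, which is the last day of the mitigation period.
The date termination becomes effective: 38 calendar days after 2028/01/29 is 2028/03/07.

2028/03/07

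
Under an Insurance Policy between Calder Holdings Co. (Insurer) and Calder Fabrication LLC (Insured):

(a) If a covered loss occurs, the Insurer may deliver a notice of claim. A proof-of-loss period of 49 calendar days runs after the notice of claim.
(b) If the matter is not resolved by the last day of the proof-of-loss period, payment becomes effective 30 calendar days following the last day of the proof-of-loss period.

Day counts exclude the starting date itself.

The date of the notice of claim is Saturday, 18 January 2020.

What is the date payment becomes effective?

Adding 49 calendar days to 18 January 2020 gives 7 March 2020, which is the last day of the proof-of-loss period.
The date payment becomes effective: 7 March 2020 + 30 days = 6 April 2020.

6 April 2020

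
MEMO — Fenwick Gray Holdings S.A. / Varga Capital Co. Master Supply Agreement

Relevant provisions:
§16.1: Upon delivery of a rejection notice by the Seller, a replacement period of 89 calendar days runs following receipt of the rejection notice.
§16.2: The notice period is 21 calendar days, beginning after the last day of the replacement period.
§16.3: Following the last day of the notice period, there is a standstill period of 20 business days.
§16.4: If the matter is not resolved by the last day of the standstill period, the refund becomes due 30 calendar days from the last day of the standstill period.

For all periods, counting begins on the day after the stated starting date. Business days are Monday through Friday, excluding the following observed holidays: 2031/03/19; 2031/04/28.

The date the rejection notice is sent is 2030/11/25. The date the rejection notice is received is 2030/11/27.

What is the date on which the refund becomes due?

The last day of the replacement period: 89 calendar days after 2030/11/27 is 2031/02/24.
The last day of the notice period: 2031/02/24 + 21 days = 2031/03/17.
The last day of the standstill period: 20 business days after Monday, 2031/03/17, skipping weekends and the listed holiday on Mar 19 — Mar 18, Mar 20, Mar 21, Mar 24, …, Apr 11, Apr 14, Apr 15 — lands on Tuesday, 2031/04/15.
Adding 30 calendar days to 2031/04/15 gives 2031/05/15, which is the date on which the refund becomes due.

2031/05/15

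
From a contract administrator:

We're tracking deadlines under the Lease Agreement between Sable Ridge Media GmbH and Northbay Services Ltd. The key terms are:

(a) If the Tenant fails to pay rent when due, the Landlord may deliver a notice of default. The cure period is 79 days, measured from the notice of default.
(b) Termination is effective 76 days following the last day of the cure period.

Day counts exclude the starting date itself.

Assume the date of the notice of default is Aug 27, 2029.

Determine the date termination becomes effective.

Adding 79 calendar days to Aug 27, 2029 gives Nov 14, 2029, which is the last day of the cure period.
Adding 76 calendar days to Nov 14, 2029 gives Jan 29, 2030, which is the date termination becomes effective.

Jan 29, 2030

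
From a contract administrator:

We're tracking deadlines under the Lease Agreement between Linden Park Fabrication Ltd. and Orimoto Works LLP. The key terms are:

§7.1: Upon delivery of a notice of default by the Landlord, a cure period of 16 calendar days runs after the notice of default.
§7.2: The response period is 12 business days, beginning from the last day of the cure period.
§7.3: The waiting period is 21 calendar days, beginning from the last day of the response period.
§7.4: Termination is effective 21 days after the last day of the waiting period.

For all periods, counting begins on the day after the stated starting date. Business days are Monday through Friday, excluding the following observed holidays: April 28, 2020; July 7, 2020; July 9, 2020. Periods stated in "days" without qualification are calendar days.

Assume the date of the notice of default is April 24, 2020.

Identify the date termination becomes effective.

July 7, 2020

The last day of the cure period: April 24, 2020 + 16 days = May 10, 2020.
The last day of the response period: 12 business days after Sunday, May 10, 2020, skipping weekends — May 11, May 12, May 13, May 14, …, May 22, May 25, May 26 — lands on Tuesday, May 26, 2020.
Adding 21 calendar days to May 26, 2020 gives June 16, 2020, which is the last day of the waiting period.
The date termination becomes effective: 21 calendar days after June 16, 2020 is July 7, 2020.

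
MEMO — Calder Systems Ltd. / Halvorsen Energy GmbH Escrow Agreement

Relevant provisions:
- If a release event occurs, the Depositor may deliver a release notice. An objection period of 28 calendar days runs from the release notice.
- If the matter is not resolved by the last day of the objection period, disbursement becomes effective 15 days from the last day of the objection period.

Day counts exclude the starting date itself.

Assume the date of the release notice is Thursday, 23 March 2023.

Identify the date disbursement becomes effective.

5 May 2023

The last day of the objection period: 23 March 2023 + 28 days = 20 April 2023.
The date disbursement becomes effective: 20 April 2023 + 15 days = 5 May 2023.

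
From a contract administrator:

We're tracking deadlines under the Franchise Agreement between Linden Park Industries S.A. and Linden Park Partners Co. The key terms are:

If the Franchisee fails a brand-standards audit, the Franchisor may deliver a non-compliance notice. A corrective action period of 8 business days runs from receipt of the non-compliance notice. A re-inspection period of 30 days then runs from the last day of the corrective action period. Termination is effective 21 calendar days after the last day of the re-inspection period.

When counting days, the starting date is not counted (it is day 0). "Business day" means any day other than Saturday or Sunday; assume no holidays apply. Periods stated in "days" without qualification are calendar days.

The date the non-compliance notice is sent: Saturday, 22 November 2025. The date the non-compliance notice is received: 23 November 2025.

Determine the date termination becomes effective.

23 January 2026

The last day of the corrective action period: counting 8 business days from Sunday, 23 November 2025 (Nov 24, Nov 25, Nov 26, Nov 27, Nov 28, Dec 1, Dec 2, Dec 3, skipping weekends) reaches Wednesday, 3 December 2025.
The last day of the re-inspection period: 30 calendar days after 3 December 2025 is 2 January 2026.
The date termination becomes effective: 2 January 2026 + 21 days = 23 January 2026.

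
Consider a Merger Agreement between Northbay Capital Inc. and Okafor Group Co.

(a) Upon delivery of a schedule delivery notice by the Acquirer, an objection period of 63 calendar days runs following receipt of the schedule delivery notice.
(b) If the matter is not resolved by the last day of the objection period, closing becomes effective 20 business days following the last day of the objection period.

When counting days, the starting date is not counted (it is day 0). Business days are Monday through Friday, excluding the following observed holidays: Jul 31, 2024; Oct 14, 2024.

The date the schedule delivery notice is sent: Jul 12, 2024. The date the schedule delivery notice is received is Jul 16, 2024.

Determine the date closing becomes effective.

The last day of the objection period: 63 calendar days after Jul 16, 2024 is Sep 17, 2024.
The date closing becomes effective: counting 20 business days from Tuesday, Sep 17, 2024 (Sep 18, Sep 19, Sep 20, Sep 23, …, Oct 11, Oct 15, Oct 16, skipping weekends and the listed holiday on Oct 14) reaches Wednesday, Oct 16, 2024.

Oct 16, 2024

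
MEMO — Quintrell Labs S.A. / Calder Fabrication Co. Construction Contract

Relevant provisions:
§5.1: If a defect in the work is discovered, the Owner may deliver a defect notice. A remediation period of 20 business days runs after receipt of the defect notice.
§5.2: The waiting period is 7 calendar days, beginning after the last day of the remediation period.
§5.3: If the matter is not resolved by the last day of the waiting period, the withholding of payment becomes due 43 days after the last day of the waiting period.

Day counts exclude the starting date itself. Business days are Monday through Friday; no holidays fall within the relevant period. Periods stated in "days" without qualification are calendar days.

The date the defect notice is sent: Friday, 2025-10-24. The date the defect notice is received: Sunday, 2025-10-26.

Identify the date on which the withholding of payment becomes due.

2026-01-10

The last day of the remediation period: counting 20 business days from Sunday, 2025-10-26 (Oct 27, Oct 28, Oct 29, Oct 30, …, Nov 19, Nov 20, Nov 21, skipping weekends) reaches Friday, 2025-11-21.
Adding 7 calendar days to 2025-11-21 gives 2025-11-28, which is the last day of the waiting period.
The date on which the withholding of payment becomes due: 43 calendar days after 2025-11-28 is 2026-01-10.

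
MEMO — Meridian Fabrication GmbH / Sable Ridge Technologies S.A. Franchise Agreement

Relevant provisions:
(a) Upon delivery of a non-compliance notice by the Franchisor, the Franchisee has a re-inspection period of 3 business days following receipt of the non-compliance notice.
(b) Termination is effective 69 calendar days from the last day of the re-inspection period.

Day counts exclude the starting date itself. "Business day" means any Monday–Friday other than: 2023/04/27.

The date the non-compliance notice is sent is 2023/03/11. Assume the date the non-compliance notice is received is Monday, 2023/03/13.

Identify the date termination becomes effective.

2023/05/24

The last day of the re-inspection period: counting 3 business days from Monday, 2023/03/13 (Mar 14, Mar 15, Mar 16, skipping weekends) reaches Thursday, 2023/03/16.
The date termination becomes effective: 69 calendar days after 2023/03/16 is 2023/05/24.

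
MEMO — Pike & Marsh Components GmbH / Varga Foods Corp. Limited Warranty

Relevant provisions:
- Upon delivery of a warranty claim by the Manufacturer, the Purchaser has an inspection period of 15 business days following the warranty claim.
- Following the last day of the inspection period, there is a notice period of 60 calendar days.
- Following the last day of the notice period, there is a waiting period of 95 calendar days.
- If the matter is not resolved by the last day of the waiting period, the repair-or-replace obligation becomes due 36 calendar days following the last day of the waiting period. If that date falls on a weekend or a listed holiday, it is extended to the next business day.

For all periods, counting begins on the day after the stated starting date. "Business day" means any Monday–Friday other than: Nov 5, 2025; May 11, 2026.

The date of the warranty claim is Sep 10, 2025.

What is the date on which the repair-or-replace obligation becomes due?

Apr 10, 2026

The last day of the inspection period: counting 15 business days from Wednesday, Sep 10, 2025 (Sep 11, Sep 12, Sep 15, Sep 16, …, Sep 29, Sep 30, Oct 1, skipping weekends) reaches Wednesday, Oct 1, 2025.
The last day of the notice period: 60 calendar days after Oct 1, 2025 is Nov 30, 2025.
Adding 95 calendar days to Nov 30, 2025 gives Mar 5, 2026, which is the last day of the waiting period.
The date on which the repair-or-replace obligation becomes due: Mar 5, 2026 + 36 days = Apr 10, 2026. Apr 10, 2026 is a Friday and is not a listed holiday, so no roll-forward applies.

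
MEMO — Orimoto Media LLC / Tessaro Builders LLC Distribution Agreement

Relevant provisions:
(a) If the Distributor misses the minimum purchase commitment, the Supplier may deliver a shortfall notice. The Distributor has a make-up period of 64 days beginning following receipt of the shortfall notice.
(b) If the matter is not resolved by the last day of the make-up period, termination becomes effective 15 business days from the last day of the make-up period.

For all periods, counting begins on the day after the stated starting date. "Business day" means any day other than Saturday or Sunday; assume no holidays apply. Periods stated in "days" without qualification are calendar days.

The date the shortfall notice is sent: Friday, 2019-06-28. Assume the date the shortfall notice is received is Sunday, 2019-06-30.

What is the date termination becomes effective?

The last day of the make-up period: 2019-06-30 + 64 days = 2019-09-02.
The date termination becomes effective: 15 business days after Monday, 2019-09-02, skipping weekends — Sep 3, Sep 4, Sep 5, Sep 6, …, Sep 19, Sep 20, Sep 23 — lands on Monday, 2019-09-23.

2019-09-23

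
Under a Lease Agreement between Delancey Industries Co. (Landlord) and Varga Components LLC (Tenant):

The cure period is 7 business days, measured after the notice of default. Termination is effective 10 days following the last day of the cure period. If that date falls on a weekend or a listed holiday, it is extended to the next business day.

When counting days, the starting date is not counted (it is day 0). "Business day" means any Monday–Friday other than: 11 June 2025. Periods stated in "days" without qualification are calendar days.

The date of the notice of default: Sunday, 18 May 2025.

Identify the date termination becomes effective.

The last day of the cure period: counting 7 business days from Sunday, 18 May 2025 (May 19, May 20, May 21, May 22, May 23, May 26, May 27, skipping weekends) reaches Tuesday, 27 May 2025.
Adding 10 calendar days to 27 May 2025 gives 6 June 2025, which is the date termination becomes effective. 6 June 2025 is a Friday and is not a listed holiday, so no roll-forward applies.

6 June 2025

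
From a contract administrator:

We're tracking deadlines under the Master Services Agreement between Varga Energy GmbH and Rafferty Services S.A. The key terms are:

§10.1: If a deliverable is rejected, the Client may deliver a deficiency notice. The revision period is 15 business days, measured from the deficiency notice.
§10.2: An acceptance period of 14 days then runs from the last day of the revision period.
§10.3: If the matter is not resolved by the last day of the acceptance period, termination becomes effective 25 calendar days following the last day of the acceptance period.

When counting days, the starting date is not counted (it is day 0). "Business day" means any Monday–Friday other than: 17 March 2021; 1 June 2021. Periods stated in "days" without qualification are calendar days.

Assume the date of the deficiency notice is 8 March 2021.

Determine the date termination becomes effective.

From Monday, 8 March 2021, 15 business days (Mar 9, Mar 10, Mar 11, Mar 12, …, Mar 26, Mar 29, Mar 30, skipping weekends and the listed holiday on Mar 17) brings us to Tuesday, 30 March 2021, which is the last day of the revision period.
The last day of the acceptance period: 30 March 2021 + 14 days = 13 April 2021.
The date termination becomes effective: 13 April 2021 + 25 days = 8 May 2021.

8 May 2021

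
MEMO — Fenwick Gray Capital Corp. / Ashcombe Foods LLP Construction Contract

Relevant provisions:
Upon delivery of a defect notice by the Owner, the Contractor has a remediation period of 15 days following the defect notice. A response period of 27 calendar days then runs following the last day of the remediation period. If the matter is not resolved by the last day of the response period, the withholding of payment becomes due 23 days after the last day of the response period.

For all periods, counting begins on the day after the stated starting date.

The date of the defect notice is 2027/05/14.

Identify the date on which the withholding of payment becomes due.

2027/07/18

Adding 15 calendar days to 2027/05/14 gives 2027/05/29, which is the last day of the remediation period.
Adding 27 calendar days to 2027/05/29 gives 2027/06/25, which is the last day of the response period.
The date on which the withholding of payment becomes due: 2027/06/25 + 23 days = 2027/07/18.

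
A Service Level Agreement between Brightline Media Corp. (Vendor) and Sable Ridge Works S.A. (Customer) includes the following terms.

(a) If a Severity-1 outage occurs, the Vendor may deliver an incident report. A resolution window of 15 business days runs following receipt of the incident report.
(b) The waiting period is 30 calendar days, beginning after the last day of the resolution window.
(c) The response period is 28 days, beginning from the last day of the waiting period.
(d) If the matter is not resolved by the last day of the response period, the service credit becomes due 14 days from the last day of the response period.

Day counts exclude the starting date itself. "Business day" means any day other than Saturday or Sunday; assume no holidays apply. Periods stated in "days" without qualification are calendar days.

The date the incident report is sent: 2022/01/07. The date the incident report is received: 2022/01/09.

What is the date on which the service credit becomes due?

The last day of the resolution window: counting 15 business days from Sunday, 2022/01/09 (Jan 10, Jan 11, Jan 12, Jan 13, …, Jan 26, Jan 27, Jan 28, skipping weekends) reaches Friday, 2022/01/28.
The last day of the waiting period: 2022/01/28 + 30 days = 2022/02/27.
The last day of the response period: 28 calendar days after 2022/02/27 is 2022/03/27.
Adding 14 calendar days to 2022/03/27 gives 2022/04/10, which is the date on which the service credit becomes due.

2022/04/10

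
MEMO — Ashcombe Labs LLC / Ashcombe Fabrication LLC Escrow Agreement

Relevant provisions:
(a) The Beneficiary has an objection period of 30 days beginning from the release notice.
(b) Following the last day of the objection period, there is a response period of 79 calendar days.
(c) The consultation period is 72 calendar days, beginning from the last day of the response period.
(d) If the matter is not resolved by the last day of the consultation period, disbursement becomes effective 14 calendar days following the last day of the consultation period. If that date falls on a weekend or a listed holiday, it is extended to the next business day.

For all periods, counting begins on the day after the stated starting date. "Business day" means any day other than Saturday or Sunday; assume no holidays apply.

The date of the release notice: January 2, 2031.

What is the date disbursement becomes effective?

Adding 30 calendar days to January 2, 2031 gives February 1, 2031, which is the last day of the objection period.
The last day of the response period: February 1, 2031 + 79 days = April 21, 2031.
The last day of the consultation period: April 21, 2031 + 72 days = July 2, 2031.
The date disbursement becomes effective: July 2, 2031 + 14 days = July 16, 2031. July 16, 2031 is a Wednesday, so no roll-forward applies.

July 16, 2031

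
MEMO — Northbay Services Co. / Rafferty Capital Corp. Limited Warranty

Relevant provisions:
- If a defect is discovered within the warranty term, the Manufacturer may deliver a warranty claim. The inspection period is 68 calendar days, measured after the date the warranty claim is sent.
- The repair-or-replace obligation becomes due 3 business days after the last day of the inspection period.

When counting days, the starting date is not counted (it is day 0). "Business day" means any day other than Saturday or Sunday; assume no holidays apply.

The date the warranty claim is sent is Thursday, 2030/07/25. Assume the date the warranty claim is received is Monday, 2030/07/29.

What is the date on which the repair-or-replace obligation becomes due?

The last day of the inspection period: 68 calendar days after 2030/07/25 is 2030/10/01.
From Tuesday, 2030/10/01, 3 business days (Oct 2, Oct 3, Oct 4, skipping weekends) brings us to Friday, 2030/10/04, which is the date on which the repair-or-replace obligation becomes due.

2030/10/04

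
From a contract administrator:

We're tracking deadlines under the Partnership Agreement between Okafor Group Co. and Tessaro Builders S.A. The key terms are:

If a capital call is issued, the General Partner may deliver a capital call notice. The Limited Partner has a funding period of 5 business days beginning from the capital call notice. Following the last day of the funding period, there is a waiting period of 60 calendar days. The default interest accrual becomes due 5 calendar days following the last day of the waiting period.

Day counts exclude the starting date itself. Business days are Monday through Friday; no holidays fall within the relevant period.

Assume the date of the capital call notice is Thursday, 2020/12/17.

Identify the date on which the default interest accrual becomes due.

2021/02/27

The last day of the funding period: 5 business days after Thursday, 2020/12/17, skipping weekends — Dec 18, Dec 21, Dec 22, Dec 23, Dec 24 — lands on Thursday, 2020/12/24.
The last day of the waiting period: 2020/12/24 + 60 days = 2021/02/22.
The date on which the default interest accrual becomes due: 2021/02/22 + 5 days = 2021/02/27.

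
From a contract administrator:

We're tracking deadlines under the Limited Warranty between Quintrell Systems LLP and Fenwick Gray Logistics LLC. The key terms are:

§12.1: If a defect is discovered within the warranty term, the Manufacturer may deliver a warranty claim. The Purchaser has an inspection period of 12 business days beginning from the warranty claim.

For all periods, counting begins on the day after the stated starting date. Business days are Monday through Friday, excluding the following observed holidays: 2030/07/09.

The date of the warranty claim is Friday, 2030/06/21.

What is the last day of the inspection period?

The last day of the inspection period: counting 12 business days from Friday, 2030/06/21 (Jun 24, Jun 25, Jun 26, Jun 27, …, Jul 5, Jul 8, Jul 10, skipping weekends and the listed holiday on Jul 9) reaches Wednesday, 2030/07/10.

2030/07/10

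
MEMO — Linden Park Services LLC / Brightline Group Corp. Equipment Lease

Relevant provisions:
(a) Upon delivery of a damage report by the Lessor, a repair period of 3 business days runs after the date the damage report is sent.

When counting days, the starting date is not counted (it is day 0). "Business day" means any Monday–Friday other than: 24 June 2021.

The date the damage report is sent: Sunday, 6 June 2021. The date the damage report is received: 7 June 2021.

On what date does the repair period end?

The last day of the repair period: counting 3 business days from Sunday, 6 June 2021 (Jun 7, Jun 8, Jun 9, skipping weekends) reaches Wednesday, 9 June 2021.

9 June 2021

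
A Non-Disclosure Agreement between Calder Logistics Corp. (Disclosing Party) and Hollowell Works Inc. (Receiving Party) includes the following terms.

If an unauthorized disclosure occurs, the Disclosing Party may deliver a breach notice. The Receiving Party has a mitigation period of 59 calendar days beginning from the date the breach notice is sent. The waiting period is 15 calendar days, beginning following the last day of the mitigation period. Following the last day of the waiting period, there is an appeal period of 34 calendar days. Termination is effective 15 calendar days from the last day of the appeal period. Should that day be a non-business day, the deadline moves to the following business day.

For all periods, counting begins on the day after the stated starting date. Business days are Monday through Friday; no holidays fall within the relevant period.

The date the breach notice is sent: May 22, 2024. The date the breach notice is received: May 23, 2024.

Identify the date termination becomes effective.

September 23, 2024

The last day of the mitigation period: May 22, 2024 + 59 days = July 20, 2024.
The last day of the waiting period: 15 calendar days after July 20, 2024 is August 4, 2024.
The last day of the appeal period: 34 calendar days after August 4, 2024 is September 7, 2024.
The date termination becomes effective: 15 calendar days after September 7, 2024 is September 22, 2024. That falls on a Sunday, so it rolls to the next business day, Monday, September 23, 2024.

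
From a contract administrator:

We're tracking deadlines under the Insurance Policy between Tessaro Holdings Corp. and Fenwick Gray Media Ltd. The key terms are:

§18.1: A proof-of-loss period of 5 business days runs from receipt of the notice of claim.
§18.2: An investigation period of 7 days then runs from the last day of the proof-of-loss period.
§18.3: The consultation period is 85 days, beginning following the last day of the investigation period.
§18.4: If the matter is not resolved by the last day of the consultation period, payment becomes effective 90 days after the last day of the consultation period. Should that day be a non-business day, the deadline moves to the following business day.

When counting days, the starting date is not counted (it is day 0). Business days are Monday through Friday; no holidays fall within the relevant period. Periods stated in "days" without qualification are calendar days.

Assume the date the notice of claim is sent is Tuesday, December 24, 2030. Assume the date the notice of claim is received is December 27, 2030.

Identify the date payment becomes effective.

July 4, 2031

From Friday, December 27, 2030, 5 business days (Dec 30, Dec 31, Jan 1, Jan 2, Jan 3, skipping weekends) brings us to Friday, January 3, 2031, which is the last day of the proof-of-loss period.
Adding 7 calendar days to January 3, 2031 gives January 10, 2031, which is the last day of the investigation period.
Adding 85 calendar days to January 10, 2031 gives April 5, 2031, which is the last day of the consultation period.
Adding 90 calendar days to April 5, 2031 gives July 4, 2031, which is the date payment becomes effective. July 4, 2031 is a Friday, so no roll-forward applies.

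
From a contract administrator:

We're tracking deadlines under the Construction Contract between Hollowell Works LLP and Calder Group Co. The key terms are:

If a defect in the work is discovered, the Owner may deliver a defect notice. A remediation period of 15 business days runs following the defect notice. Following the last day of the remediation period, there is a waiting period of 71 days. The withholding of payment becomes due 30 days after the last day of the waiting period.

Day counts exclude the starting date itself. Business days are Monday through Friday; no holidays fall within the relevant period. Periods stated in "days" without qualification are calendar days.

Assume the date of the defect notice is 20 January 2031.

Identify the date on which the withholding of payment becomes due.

22 May 2031

From Monday, 20 January 2031, 15 business days (Jan 21, Jan 22, Jan 23, Jan 24, …, Feb 6, Feb 7, Feb 10, skipping weekends) brings us to Monday, 10 February 2031, which is the last day of the remediation period.
The last day of the waiting period: 10 February 2031 + 71 days = 22 April 2031.
The date on which the withholding of payment becomes due: 30 calendar days after 22 April 2031 is 22 May 2031.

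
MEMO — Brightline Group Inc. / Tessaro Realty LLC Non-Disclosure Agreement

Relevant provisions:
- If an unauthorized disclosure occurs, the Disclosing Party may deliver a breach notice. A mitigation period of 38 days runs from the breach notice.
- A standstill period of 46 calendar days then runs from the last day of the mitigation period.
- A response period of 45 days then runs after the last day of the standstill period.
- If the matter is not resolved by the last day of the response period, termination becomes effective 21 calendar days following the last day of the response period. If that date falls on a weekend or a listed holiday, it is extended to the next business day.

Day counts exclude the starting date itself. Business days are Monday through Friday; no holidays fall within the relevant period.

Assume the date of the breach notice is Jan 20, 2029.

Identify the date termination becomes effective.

Jun 19, 2029

Adding 38 calendar days to Jan 20, 2029 gives Feb 27, 2029, which is the last day of the mitigation period.
The last day of the standstill period: Feb 27, 2029 + 46 days = Apr 14, 2029.
Adding 45 calendar days to Apr 14, 2029 gives May 29, 2029, which is the last day of the response period.
The date termination becomes effective: 21 calendar days after May 29, 2029 is Jun 19, 2029. Jun 19, 2029 is a Tuesday, so no roll-forward applies.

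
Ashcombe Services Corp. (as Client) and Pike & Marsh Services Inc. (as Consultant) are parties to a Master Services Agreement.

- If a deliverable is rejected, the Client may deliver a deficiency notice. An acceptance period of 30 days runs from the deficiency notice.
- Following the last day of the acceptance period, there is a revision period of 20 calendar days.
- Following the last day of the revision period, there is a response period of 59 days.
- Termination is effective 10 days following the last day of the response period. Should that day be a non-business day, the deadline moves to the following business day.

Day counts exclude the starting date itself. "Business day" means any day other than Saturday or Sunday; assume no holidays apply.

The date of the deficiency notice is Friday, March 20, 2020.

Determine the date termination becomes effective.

Adding 30 calendar days to March 20, 2020 gives April 19, 2020, which is the last day of the acceptance period.
The last day of the revision period: 20 calendar days after April 19, 2020 is May 9, 2020.
The last day of the response period: May 9, 2020 + 59 days = July 7, 2020.
The date termination becomes effective: July 7, 2020 + 10 days = July 17, 2020. July 17, 2020 is a Friday, so no roll-forward applies.

July 17, 2020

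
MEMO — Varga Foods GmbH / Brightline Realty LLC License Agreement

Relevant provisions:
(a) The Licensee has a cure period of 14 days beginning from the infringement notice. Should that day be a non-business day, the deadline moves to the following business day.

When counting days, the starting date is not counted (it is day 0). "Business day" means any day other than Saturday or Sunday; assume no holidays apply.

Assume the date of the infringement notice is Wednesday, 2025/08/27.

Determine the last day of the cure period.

2025/09/10

Adding 14 calendar days to 2025/08/27 gives 2025/09/10, which is the last day of the cure period. 2025/09/10 is a Wednesday, so no roll-forward applies.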